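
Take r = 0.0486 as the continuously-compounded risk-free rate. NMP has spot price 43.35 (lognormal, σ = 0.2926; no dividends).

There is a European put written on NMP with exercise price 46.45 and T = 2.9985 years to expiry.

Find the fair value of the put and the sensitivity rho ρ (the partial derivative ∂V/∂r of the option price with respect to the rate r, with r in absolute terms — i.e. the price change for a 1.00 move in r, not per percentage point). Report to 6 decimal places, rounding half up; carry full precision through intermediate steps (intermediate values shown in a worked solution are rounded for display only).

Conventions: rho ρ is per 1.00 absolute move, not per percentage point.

price = 6.843583
ρ = -65.088969

σ√T = 0.2926·√2.9985 = 0.506671
d₁ = (ln(S/K) + (r+σ²/2)T) / (σ√T) = (ln(43.35/46.45) + (0.0486+0.2926²/2)·2.9985) / 0.506671 = (-0.069070 + 0.274085) / 0.506671 = 0.404632
d₂ = d₁ − σ√T = 0.404632 − 0.506671 = -0.102040
e^{−rT} = 0.864394
N(−d₁) = 0.342874,  N(−d₂) = 0.540637
Put price V = K·e^{−rT}·N(−d₂) − S·N(−d₁) = 21.707177 − 14.863594 = 6.843583
ρ = −K·T·e^{−rT}·N(−d₂) = -65.088969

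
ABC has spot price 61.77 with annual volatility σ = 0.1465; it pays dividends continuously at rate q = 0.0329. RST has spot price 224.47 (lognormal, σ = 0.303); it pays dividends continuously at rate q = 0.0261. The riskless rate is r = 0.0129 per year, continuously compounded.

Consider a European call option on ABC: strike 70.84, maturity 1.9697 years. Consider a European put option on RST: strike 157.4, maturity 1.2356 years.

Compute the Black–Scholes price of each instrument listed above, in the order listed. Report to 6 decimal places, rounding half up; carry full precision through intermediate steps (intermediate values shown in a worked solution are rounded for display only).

[ABC call K=70.84]
σ√T = 0.1465·√1.9697 = 0.205607
d₁ = (ln(S/K) + (r−q+σ²/2)T) / (σ√T) = (ln(61.77/70.84) + (0.0129−0.0329+0.1465²/2)·1.9697) / 0.205607 = (-0.137006 − 0.018257) / 0.205607 = -0.755144
d₂ = d₁ − σ√T = -0.755144 − 0.205607 = -0.960751
e^{−rT} = 0.974911
e^{−qT} = 0.937252
N(d₁) = 0.225081,  N(d₂) = 0.168339
price = S·e^{−qT}·N(d₁) − K·e^{−rT}·N(d₂) = 13.030860 − 11.625917 = 1.404943
[RST put K=157.4]
σ√T = 0.303·√1.2356 = 0.336807
d₁ = (ln(S/K) + (r−q+σ²/2)T) / (σ√T) = (ln(224.47/157.4) + (0.0129−0.0261+0.303²/2)·1.2356) / 0.336807 = (0.354952 + 0.040410) / 0.336807 = 1.173850
d₂ = d₁ − σ√T = 1.173850 − 0.336807 = 0.837043
e^{−rT} = 0.984187
e^{−qT} = 0.968265
N(−d₁) = 0.120228,  N(−d₂) = 0.201284
price = K·e^{−rT}·N(−d₂) − S·e^{−qT}·N(−d₁) = 31.181152 − 26.131029 = 5.050123

price(ABC call K=70.84) = 1.404943
price(RST put K=157.4) = 5.050123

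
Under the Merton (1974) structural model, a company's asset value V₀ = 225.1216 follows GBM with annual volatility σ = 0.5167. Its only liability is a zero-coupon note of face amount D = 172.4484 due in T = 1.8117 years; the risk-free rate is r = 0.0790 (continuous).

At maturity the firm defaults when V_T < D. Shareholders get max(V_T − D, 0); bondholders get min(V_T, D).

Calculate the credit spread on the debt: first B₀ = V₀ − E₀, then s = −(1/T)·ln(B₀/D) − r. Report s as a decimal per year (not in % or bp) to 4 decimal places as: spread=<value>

spread=0.0845

With assets at 225.1216 and a single debt payment of 172.4484 at 1.8117 years:
d₁ = [ln(V₀/D) + (r + σ²/2)T] / (σ√T)
   = [ln(225.1216/172.4484) + (0.0790 + 0.5·0.5167²)·1.8117] / (0.5167·√1.8117)
   = [0.266543 + 0.384967] / 0.695475 = 0.936784
d₂ = d₁ − σ√T = 0.936784 − 0.695475 = 0.241309
N(d₁) = 0.825565,  N(d₂) = 0.595342,  e^(−rT) = 0.866646
E₀ = V₀·N(d₁) − D·e^(−rT)·N(d₂)
   = 225.1216·0.825565 − 172.4484·0.866646·0.595342 = 96.877612
B₀ = V₀ − E₀ = 225.1216 − 96.877612 = 128.243988
spread = −(1/T)·ln(B₀/D) − r = −(1/1.8117)·ln(128.243988/172.4484) − 0.0790 = 0.08447268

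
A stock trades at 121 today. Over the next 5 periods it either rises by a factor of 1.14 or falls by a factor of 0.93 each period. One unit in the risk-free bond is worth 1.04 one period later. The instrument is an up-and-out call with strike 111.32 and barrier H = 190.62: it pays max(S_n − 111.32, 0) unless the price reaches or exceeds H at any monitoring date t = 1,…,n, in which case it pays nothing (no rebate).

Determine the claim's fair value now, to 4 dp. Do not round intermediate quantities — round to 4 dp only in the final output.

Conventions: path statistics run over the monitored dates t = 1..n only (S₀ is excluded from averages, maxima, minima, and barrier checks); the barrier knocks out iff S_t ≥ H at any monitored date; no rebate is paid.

price = 24.6865

With p* = (R−d)/(u−d) = 0.5238, sum probability × payoff across the paths and divide by R^5.
Enumerate all 2^5 = 32 price paths (U = up ×1.14, D = down ×0.93); each path with k up-moves has probability p*^k·(1−p*)^(5−k).
DDDDD: M=112.5300, payoff=0.0000, prob=0.024485
UDDDD: M=137.9400, payoff=0.0000, prob=0.026934
DUDDD: M=128.2842, payoff=0.0000, prob=0.026934
UUDDD: M=157.2516, payoff=15.1664, prob=0.029627
DDUDD: M=119.3043, payoff=0.0000, prob=0.026934
UDUDD: M=146.2440, payoff=15.1664, prob=0.029627
DUUDD: M=146.2440, payoff=15.1664, prob=0.029627
UUUDD: M=179.2668, payoff=43.7279, prob=0.032590
DDDUD: M=112.5300, payoff=0.0000, prob=0.026934
UDDUD: M=137.9400, payoff=15.1664, prob=0.029627
DUDUD: M=136.0069, payoff=15.1664, prob=0.029627
UUDUD: M=166.7181, payoff=43.7279, prob=0.032590
DDUUD: M=136.0069, payoff=15.1664, prob=0.029627
UDUUD: M=166.7181, payoff=43.7279, prob=0.032590
DUUUD: M=166.7181, payoff=43.7279, prob=0.032590
UUUUD: M=204.3642, payoff=0.0000, prob=0.035849
DDDDU: M=112.5300, payoff=0.0000, prob=0.026934
UDDDU: M=137.9400, payoff=15.1664, prob=0.029627
DUDDU: M=128.2842, payoff=15.1664, prob=0.029627
UUDDU: M=157.2516, payoff=43.7279, prob=0.032590
DDUDU: M=126.4864, payoff=15.1664, prob=0.029627
UDUDU: M=155.0479, payoff=43.7279, prob=0.032590
DUUDU: M=155.0479, payoff=43.7279, prob=0.032590
UUUDU: M=190.0587, payoff=78.7387, prob=0.035849
DDDUU: M=126.4864, payoff=15.1664, prob=0.029627
UDDUU: M=155.0479, payoff=43.7279, prob=0.032590
DUDUU: M=155.0479, payoff=43.7279, prob=0.032590
UUDUU: M=190.0587, payoff=78.7387, prob=0.035849
DDUUU: M=155.0479, payoff=43.7279, prob=0.032590
UDUUU: M=190.0587, payoff=78.7387, prob=0.035849
DUUUU: M=190.0587, payoff=78.7387, prob=0.035849
UUUUU: M=232.9752, payoff=0.0000, prob=0.039434
Price = Σ prob·payoff / R^5 = 30.034934 / 1.216653 = 24.6865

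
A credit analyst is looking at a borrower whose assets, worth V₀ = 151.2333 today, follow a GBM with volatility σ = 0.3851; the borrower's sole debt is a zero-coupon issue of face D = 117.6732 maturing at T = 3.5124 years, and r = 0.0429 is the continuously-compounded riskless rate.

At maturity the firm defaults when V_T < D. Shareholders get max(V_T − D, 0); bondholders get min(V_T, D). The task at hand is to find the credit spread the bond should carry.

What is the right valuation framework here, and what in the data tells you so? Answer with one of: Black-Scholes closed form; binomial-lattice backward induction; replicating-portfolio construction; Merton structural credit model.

framework: Merton structural credit model

Key observation: with the firm-asset dynamics (V₀ = 151.2333) and a single zero-coupon liability of face 117.6732 given, debt value, spread, and default probability all derive from the option view of the balance sheet.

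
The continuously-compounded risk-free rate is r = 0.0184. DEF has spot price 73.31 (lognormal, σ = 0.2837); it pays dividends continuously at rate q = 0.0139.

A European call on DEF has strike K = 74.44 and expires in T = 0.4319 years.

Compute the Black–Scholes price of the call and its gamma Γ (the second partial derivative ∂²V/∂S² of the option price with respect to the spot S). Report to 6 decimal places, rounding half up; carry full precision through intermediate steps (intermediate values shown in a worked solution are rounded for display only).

σ√T = 0.2837·√0.4319 = 0.186445
d₁ = (ln(S/K) + (r−q+σ²/2)T) / (σ√T) = (ln(73.31/74.44) + (0.0184−0.0139+0.2837²/2)·0.4319) / 0.186445 = (-0.015296 + 0.019324) / 0.186445 = 0.021604
d₂ = d₁ − σ√T = 0.021604 − 0.186445 = -0.164841
e^{−rT} = 0.992085
e^{−qT} = 0.994015
N(d₁) = 0.508618,  N(d₂) = 0.434535
Call price V = S·e^{−qT}·N(d₁) − K·e^{−rT}·N(d₂) = 37.063625 − 32.090722 = 4.972903
φ(d₁) = (1/√(2π))·e^{−d₁²/2} = 0.398849
Γ = e^{−qT}·φ(d₁) / (S·σ·√T) = 0.029006

price = 4.972903
Γ = 0.029006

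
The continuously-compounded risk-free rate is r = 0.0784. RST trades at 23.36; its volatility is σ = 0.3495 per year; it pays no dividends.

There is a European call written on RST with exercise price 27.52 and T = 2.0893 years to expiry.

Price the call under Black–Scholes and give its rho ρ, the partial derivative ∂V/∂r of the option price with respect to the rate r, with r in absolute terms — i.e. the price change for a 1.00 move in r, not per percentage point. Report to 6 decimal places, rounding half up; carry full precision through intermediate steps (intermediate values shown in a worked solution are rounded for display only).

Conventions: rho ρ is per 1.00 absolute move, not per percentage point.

σ√T = 0.3495·√2.0893 = 0.505182
d₁ = (ln(S/K) + (r+σ²/2)T) / (σ√T) = (ln(23.36/27.52) + (0.0784+0.3495²/2)·2.0893) / 0.505182 = (-0.163888 + 0.291405) / 0.505182 = 0.252419
d₂ = d₁ − σ√T = 0.252419 − 0.505182 = -0.252763
e^{−rT} = 0.848911
N(d₁) = 0.599641,  N(d₂) = 0.400226
Call price V = S·N(d₁) − K·e^{−rT}·N(d₂) = 14.007624 − 9.350087 = 4.657537
ρ = K·T·e^{−rT}·N(d₂) = 19.535137

price = 4.657537
ρ = 19.535137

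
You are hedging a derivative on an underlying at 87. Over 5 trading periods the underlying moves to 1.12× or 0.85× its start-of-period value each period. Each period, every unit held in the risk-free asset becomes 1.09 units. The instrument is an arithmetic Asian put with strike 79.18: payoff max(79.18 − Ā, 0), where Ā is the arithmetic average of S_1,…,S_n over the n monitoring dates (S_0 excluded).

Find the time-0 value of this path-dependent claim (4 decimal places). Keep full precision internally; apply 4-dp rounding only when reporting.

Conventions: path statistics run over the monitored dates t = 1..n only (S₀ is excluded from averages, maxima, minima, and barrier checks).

Risk-neutral up-probability p* = (R−d)/(u−d) = (1.09−0.85)/(1.12−0.85) = 0.8889; the claim prices as the p*-weighted sum of path payoffs discounted by R^5.
Enumerate all 2^5 = 32 price paths (U = up ×1.12, D = down ×0.85); each path with k up-moves has probability p*^k·(1−p*)^(5−k).
DDDDD: Ā=54.8507, payoff=24.3293, prob=0.000017
UDDDD: Ā=72.2738, payoff=6.9062, prob=0.000135
DUDDD: Ā=67.5758, payoff=11.6042, prob=0.000135
UUDDD: Ā=89.0411, payoff=0.0000, prob=0.001084
DDUDD: Ā=63.5825, payoff=15.5975, prob=0.000135
UDUDD: Ā=83.7793, payoff=0.0000, prob=0.001084
DUUDD: Ā=79.0813, payoff=0.0987, prob=0.001084
UUUDD: Ā=104.2012, payoff=0.0000, prob=0.008671
DDDUD: Ā=60.1882, payoff=18.9918, prob=0.000135
UDDUD: Ā=79.3068, payoff=0.0000, prob=0.001084
DUDUD: Ā=74.6088, payoff=4.5712, prob=0.001084
UUDUD: Ā=98.3081, payoff=0.0000, prob=0.008671
DDUUD: Ā=70.6155, payoff=8.5645, prob=0.001084
UDUUD: Ā=93.0463, payoff=0.0000, prob=0.008671
DUUUD: Ā=88.3483, payoff=0.0000, prob=0.008671
UUUUD: Ā=116.4119, payoff=0.0000, prob=0.069366
DDDDU: Ā=57.3030, payoff=21.8770, prob=0.000135
UDDDU: Ā=75.5052, payoff=3.6748, prob=0.001084
DUDDU: Ā=70.8072, payoff=8.3728, prob=0.001084
UUDDU: Ā=93.2989, payoff=0.0000, prob=0.008671
DDUDU: Ā=66.8139, payoff=12.3661, prob=0.001084
UDUDU: Ā=88.0371, payoff=0.0000, prob=0.008671
DUUDU: Ā=83.3391, payoff=0.0000, prob=0.008671
UUUDU: Ā=109.8115, payoff=0.0000, prob=0.069366
DDDUU: Ā=63.4196, payoff=15.7604, prob=0.001084
UDDUU: Ā=83.5646, payoff=0.0000, prob=0.008671
DUDUU: Ā=78.8666, payoff=0.3134, prob=0.008671
UUDUU: Ā=103.9184, payoff=0.0000, prob=0.069366
DDUUU: Ā=74.8733, payoff=4.3067, prob=0.008671
UDUUU: Ā=98.6566, payoff=0.0000, prob=0.069366
DUUUU: Ā=93.9586, payoff=0.0000, prob=0.069366
UUUUU: Ā=123.8043, payoff=0.0000, prob=0.554929
Price = Σ prob·payoff / R^5 = 0.108516 / 1.538624 = 0.0705

price = 0.0705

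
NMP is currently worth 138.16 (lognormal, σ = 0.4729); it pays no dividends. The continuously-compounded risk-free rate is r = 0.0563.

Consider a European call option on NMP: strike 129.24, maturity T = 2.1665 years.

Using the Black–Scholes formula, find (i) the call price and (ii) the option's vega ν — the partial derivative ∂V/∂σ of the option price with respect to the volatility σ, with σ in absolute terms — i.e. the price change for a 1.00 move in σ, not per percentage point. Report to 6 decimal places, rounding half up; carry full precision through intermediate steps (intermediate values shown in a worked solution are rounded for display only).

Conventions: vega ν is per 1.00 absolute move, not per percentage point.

price = 47.452715
ν = 66.977537

σ√T = 0.4729·√2.1665 = 0.696063
d₁ = (ln(S/K) + (r+σ²/2)T) / (σ√T) = (ln(138.16/129.24) + (0.0563+0.4729²/2)·2.1665) / 0.696063 = (0.066741 + 0.364226) / 0.696063 = 0.619150
d₂ = d₁ − σ√T = 0.619150 − 0.696063 = -0.076914
e^{−rT} = 0.885171
N(d₁) = 0.732091,  N(d₂) = 0.469346
Call price V = S·N(d₁) − K·e^{−rT}·N(d₂) = 101.145704 − 53.692989 = 47.452715
φ(d₁) = (1/√(2π))·e^{−d₁²/2} = 0.329357
ν = S·φ(d₁)·√T = 66.977537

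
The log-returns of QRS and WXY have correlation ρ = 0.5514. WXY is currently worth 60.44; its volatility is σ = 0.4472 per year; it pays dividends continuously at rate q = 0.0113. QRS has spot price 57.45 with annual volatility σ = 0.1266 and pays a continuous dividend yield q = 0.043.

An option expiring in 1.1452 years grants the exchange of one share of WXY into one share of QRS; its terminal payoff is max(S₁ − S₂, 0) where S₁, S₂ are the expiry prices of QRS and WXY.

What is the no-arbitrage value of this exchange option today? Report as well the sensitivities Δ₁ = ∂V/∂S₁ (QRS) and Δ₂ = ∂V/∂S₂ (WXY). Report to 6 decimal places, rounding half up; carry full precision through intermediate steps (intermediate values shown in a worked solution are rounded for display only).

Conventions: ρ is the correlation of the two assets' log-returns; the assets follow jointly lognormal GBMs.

σ_eff = √(σ₁² + σ₂² − 2ρσ₁σ₂) = √(0.1266² + 0.4472² − 2·0.5514·0.1266·0.4472) = 0.391893
d₁ = (ln(S₁/S₂) + (q₂ − q₁ + σ_eff²/2)T) / (σ_eff√T) = (ln(57.45/60.44) + (0.0113 − 0.043 + 0.076790)·1.1452) / 0.419380 = 0.002148
d₂ = d₁ − σ_eff√T = 0.002148 − 0.419380 = -0.417232
N(d₁) = 0.500857,  N(d₂) = 0.338254
V = S₁·e^{−q₁T}·N(d₁) − S₂·e^{−q₂T}·N(d₂) = 27.391606 − 20.181235 = 7.210370
Key observation: pricing in WXY-units makes this a unit-strike call on the ratio S₁/S₂ — the risk-free rate cancels and cannot affect the value.
Δ₁ = e^{−q₁T}·N(d₁) = 0.476790;  Δ₂ = −e^{−q₂T}·N(d₂) = -0.333905

exchange price = 7.210370
Δ1 = 0.476790
Δ2 = -0.333905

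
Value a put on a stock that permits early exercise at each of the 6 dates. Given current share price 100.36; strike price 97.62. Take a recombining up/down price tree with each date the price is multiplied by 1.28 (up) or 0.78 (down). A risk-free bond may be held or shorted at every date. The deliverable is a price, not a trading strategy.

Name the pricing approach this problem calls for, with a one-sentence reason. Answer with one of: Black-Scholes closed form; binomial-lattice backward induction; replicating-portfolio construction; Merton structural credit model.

framework: binomial-lattice backward induction

Key observation: the put (strike 97.62 on spot 100.36) is American-style on a 6-step discrete price model, so the early-exercise decision at every node requires stepwise backward valuation — a closed form cannot price the exercise right.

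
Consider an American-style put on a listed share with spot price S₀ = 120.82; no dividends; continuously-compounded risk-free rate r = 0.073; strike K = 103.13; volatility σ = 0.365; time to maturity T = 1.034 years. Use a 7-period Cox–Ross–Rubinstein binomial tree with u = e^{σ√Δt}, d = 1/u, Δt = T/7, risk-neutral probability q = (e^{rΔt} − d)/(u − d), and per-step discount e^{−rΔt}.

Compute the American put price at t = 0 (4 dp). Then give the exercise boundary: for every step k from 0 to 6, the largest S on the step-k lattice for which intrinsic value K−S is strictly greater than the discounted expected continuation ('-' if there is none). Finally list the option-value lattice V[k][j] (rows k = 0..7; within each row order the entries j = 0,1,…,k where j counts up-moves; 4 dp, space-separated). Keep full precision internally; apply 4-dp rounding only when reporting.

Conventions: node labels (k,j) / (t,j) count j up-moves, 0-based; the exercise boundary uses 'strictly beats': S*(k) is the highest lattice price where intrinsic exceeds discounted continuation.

price = 6.4653
boundary = - - - - 68.9355 79.3171 91.2622
tree:
6.4653
10.3619 2.7622
16.1036 4.9232 0.6907
24.0676 8.5971 1.4063 0.0000
34.1945 14.5998 2.8631 0.0000 0.0000
43.2173 23.8129 5.8292 0.0000 0.0000 0.0000
51.0591 34.1945 11.8678 0.0000 0.0000 0.0000 0.0000
57.8746 43.2173 23.8129 0.0000 0.0000 0.0000 0.0000 0.0000

Δt=0.14771, u=1.15060, d=0.86911, q=0.50350, disc=e^(-rΔt)=0.98927
k=7 terminal: V=max(K-S,0) → 57.8746 43.2173 23.8129 0.0000 0.0000 0.0000 0.0000 0.0000
k=6: j=0 S=52.0709 intr=51.0591 cont=49.9530 V=51.0591[EX]; j=1 S=68.9355 intr=34.1945 cont=33.0884 V=34.1945[EX]; j=2 S=91.2622 intr=11.8678 cont=11.6963 V=11.8678[EX]; j=3 S=120.8200 intr=0.0000 cont=0.0000 V=0.0000[hold]; j=4 S=159.9510 intr=0.0000 cont=0.0000 V=0.0000[hold]; j=5 S=211.7556 intr=0.0000 cont=0.0000 V=0.0000[hold]; j=6 S=280.3386 intr=0.0000 cont=0.0000 V=0.0000[hold]  S*(6)=91.2622
k=5: j=0 S=59.9127 intr=43.2173 cont=42.1112 V=43.2173[EX]; j=1 S=79.3171 intr=23.8129 cont=22.7068 V=23.8129[EX]; j=2 S=105.0062 intr=0.0000 cont=5.8292 V=5.8292[hold]; j=3 S=139.0154 intr=0.0000 cont=0.0000 V=0.0000[hold]; j=4 S=184.0394 intr=0.0000 cont=0.0000 V=0.0000[hold]; j=5 S=243.6458 intr=0.0000 cont=0.0000 V=0.0000[hold]  S*(5)=79.3171
k=4: j=0 S=68.9355 intr=34.1945 cont=33.0884 V=34.1945[EX]; j=1 S=91.2622 intr=11.8678 cont=14.5998 V=14.5998[hold]; j=2 S=120.8200 intr=0.0000 cont=2.8631 V=2.8631[hold]; j=3 S=159.9510 intr=0.0000 cont=0.0000 V=0.0000[hold]; j=4 S=211.7556 intr=0.0000 cont=0.0000 V=0.0000[hold]  S*(4)=68.9355
k=3: j=0 S=79.3171 intr=23.8129 cont=24.0676 V=24.0676[hold]; j=1 S=105.0062 intr=0.0000 cont=8.5971 V=8.5971[hold]; j=2 S=139.0154 intr=0.0000 cont=1.4063 V=1.4063[hold]; j=3 S=184.0394 intr=0.0000 cont=0.0000 V=0.0000[hold]  S*(3)=-
k=2: j=0 S=91.2622 intr=11.8678 cont=16.1036 V=16.1036[hold]; j=1 S=120.8200 intr=0.0000 cont=4.9232 V=4.9232[hold]; j=2 S=159.9510 intr=0.0000 cont=0.6907 V=0.6907[hold]  S*(2)=-
k=1: j=0 S=105.0062 intr=0.0000 cont=10.3619 V=10.3619[hold]; j=1 S=139.0154 intr=0.0000 cont=2.7622 V=2.7622[hold]  S*(1)=-
k=0: j=0 S=120.8200 intr=0.0000 cont=6.4653 V=6.4653[hold]  S*(0)=-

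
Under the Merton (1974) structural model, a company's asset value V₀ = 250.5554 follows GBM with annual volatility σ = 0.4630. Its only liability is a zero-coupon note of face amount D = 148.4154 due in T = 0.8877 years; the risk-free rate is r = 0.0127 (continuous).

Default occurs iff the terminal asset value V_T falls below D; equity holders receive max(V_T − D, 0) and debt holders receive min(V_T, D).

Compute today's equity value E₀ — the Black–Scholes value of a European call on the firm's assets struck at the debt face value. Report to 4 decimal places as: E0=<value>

E0=108.1782

Equity is a call on the firm's assets struck at D = 148.4154:
d₁ = [ln(V₀/D) + (r + σ²/2)T] / (σ√T)
   = [ln(250.5554/148.4154) + (0.0127 + 0.5·0.4630²)·0.8877] / (0.4630·√0.8877)
   = [0.523665 + 0.106421] / 0.436229 = 1.444395
d₂ = d₁ − σ√T = 1.444395 − 0.436229 = 1.008167
N(d₁) = 0.925686,  N(d₂) = 0.843313,  e^(−rT) = 0.988790
E₀ = V₀·N(d₁) − D·e^(−rT)·N(d₂)
   = 250.5554·0.925686 − 148.4154·0.988790·0.843313 = 108.178155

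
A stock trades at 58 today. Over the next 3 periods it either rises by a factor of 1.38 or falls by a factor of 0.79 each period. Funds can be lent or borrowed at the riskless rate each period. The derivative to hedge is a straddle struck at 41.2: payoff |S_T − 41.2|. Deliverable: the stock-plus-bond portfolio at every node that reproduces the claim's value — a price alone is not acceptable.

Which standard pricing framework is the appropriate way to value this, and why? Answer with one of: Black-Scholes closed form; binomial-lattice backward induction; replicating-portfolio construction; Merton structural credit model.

framework: replicating-portfolio construction

Key observation: the deliverable is the dynamic trading strategy on the 3-step tree (spot 58, moves 1.38 and 0.79), so the valuation must go through the node-by-node replicating-portfolio solve.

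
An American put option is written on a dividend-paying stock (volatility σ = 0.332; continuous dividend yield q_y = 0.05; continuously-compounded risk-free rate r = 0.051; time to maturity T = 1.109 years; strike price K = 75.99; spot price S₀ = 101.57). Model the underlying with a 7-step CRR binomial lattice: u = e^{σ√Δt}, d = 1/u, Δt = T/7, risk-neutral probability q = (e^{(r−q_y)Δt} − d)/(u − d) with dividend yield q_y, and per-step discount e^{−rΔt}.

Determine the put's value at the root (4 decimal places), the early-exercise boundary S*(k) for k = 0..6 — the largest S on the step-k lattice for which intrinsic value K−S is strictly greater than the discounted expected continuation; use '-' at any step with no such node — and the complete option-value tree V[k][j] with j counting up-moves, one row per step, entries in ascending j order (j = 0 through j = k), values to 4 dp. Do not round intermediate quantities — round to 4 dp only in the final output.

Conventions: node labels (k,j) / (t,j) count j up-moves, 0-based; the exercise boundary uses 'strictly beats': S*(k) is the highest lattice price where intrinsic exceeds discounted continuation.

params: Δt=0.15843 u=1.14128 d=0.87621 q=0.46761 e^(-rΔt)=0.99195
t_7 payoffs: 35.7153 23.5318 7.6627 0.0000 0.0000 0.0000 0.0000 0.0000
t_6: node(6,0) S=45.9646 payoff=30.0254 vs cont=29.7766 → 30.0254 [stop]  node(6,1) S=59.8693 payoff=16.1207 vs cont=15.9816 → 16.1207 [stop]  node(6,2) S=77.9803 payoff=0.0000 vs cont=4.0467 → 4.0467 [wait]  node(6,3) S=101.5700 payoff=0.0000 vs cont=0.0000 → 0.0000 [wait]  node(6,4) S=132.2959 payoff=0.0000 vs cont=0.0000 → 0.0000 [wait]  node(6,5) S=172.3166 payoff=0.0000 vs cont=0.0000 → 0.0000 [wait]  node(6,6) S=224.4439 payoff=0.0000 vs cont=0.0000 → 0.0000 [wait]  ⇒ S*(6)=59.8693
t_5: node(5,0) S=52.4582 payoff=23.5318 vs cont=23.3342 → 23.5318 [stop]  node(5,1) S=68.3273 payoff=7.6627 vs cont=10.3905 → 10.3905 [wait]  node(5,2) S=88.9969 payoff=0.0000 vs cont=2.1371 → 2.1371 [wait]  node(5,3) S=115.9193 payoff=0.0000 vs cont=0.0000 → 0.0000 [wait]  node(5,4) S=150.9860 payoff=0.0000 vs cont=0.0000 → 0.0000 [wait]  node(5,5) S=196.6606 payoff=0.0000 vs cont=0.0000 → 0.0000 [wait]  ⇒ S*(5)=52.4582
t_4: node(4,0) S=59.8693 payoff=16.1207 vs cont=17.2469 → 17.2469 [wait]  node(4,1) S=77.9803 payoff=0.0000 vs cont=6.4786 → 6.4786 [wait]  node(4,2) S=101.5700 payoff=0.0000 vs cont=1.1286 → 1.1286 [wait]  node(4,3) S=132.2959 payoff=0.0000 vs cont=0.0000 → 0.0000 [wait]  node(4,4) S=172.3166 payoff=0.0000 vs cont=0.0000 → 0.0000 [wait]  ⇒ S*(4)=-
t_3: node(3,0) S=68.3273 payoff=7.6627 vs cont=12.1133 → 12.1133 [wait]  node(3,1) S=88.9969 payoff=0.0000 vs cont=3.9449 → 3.9449 [wait]  node(3,2) S=115.9193 payoff=0.0000 vs cont=0.5960 → 0.5960 [wait]  node(3,3) S=150.9860 payoff=0.0000 vs cont=0.0000 → 0.0000 [wait]  ⇒ S*(3)=-
t_2: node(2,0) S=77.9803 payoff=0.0000 vs cont=8.2269 → 8.2269 [wait]  node(2,1) S=101.5700 payoff=0.0000 vs cont=2.3598 → 2.3598 [wait]  node(2,2) S=132.2959 payoff=0.0000 vs cont=0.3148 → 0.3148 [wait]  ⇒ S*(2)=-
t_1: node(1,0) S=88.9969 payoff=0.0000 vs cont=5.4393 → 5.4393 [wait]  node(1,1) S=115.9193 payoff=0.0000 vs cont=1.3922 → 1.3922 [wait]  ⇒ S*(1)=-
t_0: node(0,0) S=101.5700 payoff=0.0000 vs cont=3.5183 → 3.5183 [wait]  ⇒ S*(0)=-

price = 3.5183
boundary = - - - - - 52.4582 59.8693
tree:
3.5183
5.4393 1.3922
8.2269 2.3598 0.3148
12.1133 3.9449 0.5960 0.0000
17.2469 6.4786 1.1286 0.0000 0.0000
23.5318 10.3905 2.1371 0.0000 0.0000 0.0000
30.0254 16.1207 4.0467 0.0000 0.0000 0.0000 0.0000
35.7153 23.5318 7.6627 0.0000 0.0000 0.0000 0.0000 0.0000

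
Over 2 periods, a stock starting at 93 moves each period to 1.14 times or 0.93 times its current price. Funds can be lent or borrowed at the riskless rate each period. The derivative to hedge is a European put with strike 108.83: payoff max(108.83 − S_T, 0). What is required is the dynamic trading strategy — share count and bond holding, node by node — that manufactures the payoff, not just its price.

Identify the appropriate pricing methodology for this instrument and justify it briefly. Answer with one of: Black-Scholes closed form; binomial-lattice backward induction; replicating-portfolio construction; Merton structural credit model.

framework: replicating-portfolio construction

Key observation: since the answer must list Δ and B at each node of the 1.14/0.93 lattice on 93, the replicating-portfolio method — solving the two-state system at every node — is the one that applies.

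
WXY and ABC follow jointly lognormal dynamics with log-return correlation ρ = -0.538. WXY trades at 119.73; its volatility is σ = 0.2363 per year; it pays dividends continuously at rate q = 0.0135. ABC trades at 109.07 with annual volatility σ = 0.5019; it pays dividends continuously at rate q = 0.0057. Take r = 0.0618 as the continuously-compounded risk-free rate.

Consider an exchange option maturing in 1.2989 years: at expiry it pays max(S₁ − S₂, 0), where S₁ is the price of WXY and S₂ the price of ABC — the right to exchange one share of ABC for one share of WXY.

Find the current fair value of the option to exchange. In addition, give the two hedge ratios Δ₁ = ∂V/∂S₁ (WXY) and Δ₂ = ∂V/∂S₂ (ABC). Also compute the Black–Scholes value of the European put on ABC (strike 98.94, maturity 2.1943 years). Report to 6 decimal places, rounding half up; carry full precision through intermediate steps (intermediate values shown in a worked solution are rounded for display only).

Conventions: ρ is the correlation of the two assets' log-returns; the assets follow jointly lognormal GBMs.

exchange price = 37.989407
Δ1 = 0.674766
Δ2 = -0.392411
price(ABC put K=98.94) = 18.644038

σ_eff = √(σ₁² + σ₂² − 2ρσ₁σ₂) = √(0.2363² + 0.5019² − 2·-0.538·0.2363·0.5019) = 0.659813
d₁ = (ln(S₁/S₂) + (q₂ − q₁ + σ_eff²/2)T) / (σ_eff√T) = (ln(119.73/109.07) + (0.0057 − 0.0135 + 0.217677)·1.2989) / 0.751985 = 0.486524
d₂ = d₁ − σ_eff√T = 0.486524 − 0.751985 = -0.265461
N(d₁) = 0.686702,  N(d₂) = 0.395327
V = S₁·e^{−q₁T}·N(d₁) − S₂·e^{−q₂T}·N(d₂) = 80.789685 − 42.800278 = 37.989407
Δ₁ = e^{−q₁T}·N(d₁) = 0.674766;  Δ₂ = −e^{−q₂T}·N(d₂) = -0.392411
[vanilla: ABC put K=98.94]
σ√T = 0.5019·√2.1943 = 0.743473
d₁ = (ln(S/K) + (r−q+σ²/2)T) / (σ√T) = (ln(109.07/98.94) + (0.0618−0.0057+0.5019²/2)·2.1943) / 0.743473 = (0.097476 + 0.399476) / 0.743473 = 0.668420
d₂ = d₁ − σ√T = 0.668420 − 0.743473 = -0.075053
e^{−rT} = 0.873185
e^{−qT} = 0.987570
N(−d₁) = 0.251933,  N(−d₂) = 0.529914
price = K·e^{−rT}·N(−d₂) − S·e^{−qT}·N(−d₁) = 45.780785 − 27.136747 = 18.644038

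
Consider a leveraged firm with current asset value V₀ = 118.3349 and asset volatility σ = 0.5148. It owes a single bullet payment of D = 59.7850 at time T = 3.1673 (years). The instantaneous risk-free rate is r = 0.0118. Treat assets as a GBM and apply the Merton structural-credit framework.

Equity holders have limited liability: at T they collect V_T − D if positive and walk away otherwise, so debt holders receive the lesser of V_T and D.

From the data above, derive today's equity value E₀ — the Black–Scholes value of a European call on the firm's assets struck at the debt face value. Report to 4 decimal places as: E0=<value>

E0=69.5077

With assets at 118.3349 and a single debt payment of 59.7850 at 3.1673 years:
d₁ = [ln(V₀/D) + (r + σ²/2)T] / (σ√T)
   = [ln(118.3349/59.7850) + (0.0118 + 0.5·0.5148²)·3.1673] / (0.5148·√3.1673)
   = [0.682764 + 0.457072] / 0.916185 = 1.244111
d₂ = d₁ − σ√T = 1.244111 − 0.916185 = 0.327926
N(d₁) = 0.893271,  N(d₂) = 0.628516,  e^(−rT) = 0.963316
E₀ = V₀·N(d₁) − D·e^(−rT)·N(d₂)
   = 118.3349·0.893271 − 59.7850·0.963316·0.628516 = 69.507695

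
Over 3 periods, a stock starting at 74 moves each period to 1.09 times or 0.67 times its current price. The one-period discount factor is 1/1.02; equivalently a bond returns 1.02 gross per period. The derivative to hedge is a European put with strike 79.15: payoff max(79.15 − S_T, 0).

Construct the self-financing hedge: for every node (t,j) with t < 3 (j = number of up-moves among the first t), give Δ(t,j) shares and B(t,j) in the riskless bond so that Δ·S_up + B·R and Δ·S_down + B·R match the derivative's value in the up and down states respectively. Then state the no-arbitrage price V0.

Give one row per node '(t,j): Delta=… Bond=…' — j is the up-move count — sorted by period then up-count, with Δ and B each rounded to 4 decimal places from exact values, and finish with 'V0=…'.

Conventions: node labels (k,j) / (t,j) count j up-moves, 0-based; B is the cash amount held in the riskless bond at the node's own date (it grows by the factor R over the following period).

(0,0): Delta=-0.6417 Bond=57.1702
(1,0): Delta=-1.0000 Bond=76.0765
(1,1): Delta=-0.5977 Bond=54.7610
(2,0): Delta=-1.0000 Bond=77.5980
(2,1): Delta=-1.0000 Bond=77.5980
(2,2): Delta=-0.5482 Bond=51.5078
V0=9.6820

Arbitrage-free pricing uses the up-move probability p* = (R−d)/(u−d) = 0.8333, discounting each step at R = 1.02.
Payoffs at expiry: V(3,0)=56.8935, V(3,1)=42.9417, V(3,2)=20.2440, V(3,3)=0.0000
Node (2,0) S=33.2186: V=(p*·42.9417+(1−p*)·56.8935)/1.02=44.3794; Δ=(42.9417−56.8935)/(36.2083−22.2565)=-1.0000; B=V−Δ·S=77.5980
Node (2,1) S=54.0422: V=(p*·20.2440+(1−p*)·42.9417)/1.02=23.5558; Δ=(20.2440−42.9417)/(58.9060−36.2083)=-1.0000; B=V−Δ·S=77.5980
Node (2,2) S=87.9194: V=(p*·0.0000+(1−p*)·20.2440)/1.02=3.3078; Δ=(0.0000−20.2440)/(95.8321−58.9060)=-0.5482; B=V−Δ·S=51.5078
Node (1,0) S=49.5800: V=(p*·23.5558+(1−p*)·44.3794)/1.02=26.4965; Δ=(23.5558−44.3794)/(54.0422−33.2186)=-1.0000; B=V−Δ·S=76.0765
Node (1,1) S=80.6600: V=(p*·3.3078+(1−p*)·23.5558)/1.02=6.5515; Δ=(3.3078−23.5558)/(87.9194−54.0422)=-0.5977; B=V−Δ·S=54.7610
Node (0,0) S=74.0000: V=(p*·6.5515+(1−p*)·26.4965)/1.02=9.6820; Δ=(6.5515−26.4965)/(80.6600−49.5800)=-0.6417; B=V−Δ·S=57.1702
Check: Δ(0,0)·S0 + B(0,0) = 9.6820 = V0.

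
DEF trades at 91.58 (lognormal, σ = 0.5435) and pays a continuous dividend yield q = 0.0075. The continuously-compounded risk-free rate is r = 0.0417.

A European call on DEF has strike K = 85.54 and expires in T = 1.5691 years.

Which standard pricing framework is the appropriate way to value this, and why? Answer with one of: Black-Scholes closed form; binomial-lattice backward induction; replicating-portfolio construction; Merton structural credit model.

framework: Black-Scholes closed form

Key observation: a European-exercise option on DEF struck at 85.54 — a GBM underlying with constant parameters — admits an analytic price: the data contain no early exercise, no discrete tree, no debt structure.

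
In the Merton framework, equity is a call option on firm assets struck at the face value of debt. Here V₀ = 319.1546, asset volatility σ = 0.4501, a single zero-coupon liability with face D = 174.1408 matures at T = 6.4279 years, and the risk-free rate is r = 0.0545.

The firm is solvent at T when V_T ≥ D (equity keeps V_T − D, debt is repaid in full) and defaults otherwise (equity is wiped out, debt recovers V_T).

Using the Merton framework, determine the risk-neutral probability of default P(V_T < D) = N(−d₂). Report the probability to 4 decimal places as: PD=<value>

PD=0.3946

Equity is a call on the firm's assets struck at D = 174.1408:
d₁ = [ln(V₀/D) + (r + σ²/2)T] / (σ√T)
   = [ln(319.1546/174.1408) + (0.0545 + 0.5·0.4501²)·6.4279] / (0.4501·√6.4279)
   = [0.605811 + 1.001435] / 1.141152 = 1.408442
d₂ = d₁ − σ√T = 1.408442 − 1.141152 = 0.267289
risk-neutral PD = N(−d₂) = N(-0.267289) = 0.394623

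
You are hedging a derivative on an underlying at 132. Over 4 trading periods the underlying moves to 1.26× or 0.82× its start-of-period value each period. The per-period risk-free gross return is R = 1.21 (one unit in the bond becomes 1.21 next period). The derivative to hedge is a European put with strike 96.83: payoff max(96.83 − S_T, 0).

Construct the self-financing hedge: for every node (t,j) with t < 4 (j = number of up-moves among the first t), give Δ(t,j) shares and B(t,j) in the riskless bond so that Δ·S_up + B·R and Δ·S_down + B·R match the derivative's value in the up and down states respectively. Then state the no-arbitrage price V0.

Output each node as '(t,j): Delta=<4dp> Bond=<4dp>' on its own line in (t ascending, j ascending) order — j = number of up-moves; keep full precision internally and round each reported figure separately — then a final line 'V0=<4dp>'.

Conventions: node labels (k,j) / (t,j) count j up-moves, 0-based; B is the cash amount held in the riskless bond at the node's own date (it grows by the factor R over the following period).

The replicating-portfolio and risk-neutral prices coincide; use p* = (1.21−0.82)/(1.26−0.82) = 0.8864 for the latter.
Expiry values: V(4,0)=37.1499, V(4,1)=5.1265, V(4,2)=0.0000, V(4,3)=0.0000, V(4,4)=0.0000
Node (3,0) S=72.7806: V=(p*·5.1265+(1−p*)·37.1499)/1.21=7.2442; Δ=(5.1265−37.1499)/(91.7035−59.6801)=-1.0000; B=V−Δ·S=80.0248
Node (3,1) S=111.8336: V=(p*·0.0000+(1−p*)·5.1265)/1.21=0.4814; Δ=(0.0000−5.1265)/(140.9103−91.7035)=-0.1042; B=V−Δ·S=12.1325
Node (3,2) S=171.8418: V=(p*·0.0000+(1−p*)·0.0000)/1.21=0.0000; Δ=(0.0000−0.0000)/(216.5207−140.9103)=0.0000; B=V−Δ·S=0.0000
Node (3,3) S=264.0496: V=(p*·0.0000+(1−p*)·0.0000)/1.21=0.0000; Δ=(0.0000−0.0000)/(332.7025−216.5207)=0.0000; B=V−Δ·S=0.0000
Node (2,0) S=88.7568: V=(p*·0.4814+(1−p*)·7.2442)/1.21=1.0330; Δ=(0.4814−7.2442)/(111.8336−72.7806)=-0.1732; B=V−Δ·S=16.4029
Node (2,1) S=136.3824: V=(p*·0.0000+(1−p*)·0.4814)/1.21=0.0452; Δ=(0.0000−0.4814)/(171.8418−111.8336)=-0.0080; B=V−Δ·S=1.1394
Node (2,2) S=209.5632: V=(p*·0.0000+(1−p*)·0.0000)/1.21=0.0000; Δ=(0.0000−0.0000)/(264.0496−171.8418)=0.0000; B=V−Δ·S=0.0000
Node (1,0) S=108.2400: V=(p*·0.0452+(1−p*)·1.0330)/1.21=0.1301; Δ=(0.0452−1.0330)/(136.3824−88.7568)=-0.0207; B=V−Δ·S=2.3751
Node (1,1) S=166.3200: V=(p*·0.0000+(1−p*)·0.0452)/1.21=0.0042; Δ=(0.0000−0.0452)/(209.5632−136.3824)=-0.0006; B=V−Δ·S=0.1070
Node (0,0) S=132.0000: V=(p*·0.0042+(1−p*)·0.1301)/1.21=0.0153; Δ=(0.0042−0.1301)/(166.3200−108.2400)=-0.0022; B=V−Δ·S=0.3014
Sanity check at the root: Δ(0,0)·S0 + B(0,0) reproduces V0 = 0.0153.

(0,0): Delta=-0.0022 Bond=0.3014
(1,0): Delta=-0.0207 Bond=2.3751
(1,1): Delta=-0.0006 Bond=0.1070
(2,0): Delta=-0.1732 Bond=16.4029
(2,1): Delta=-0.0080 Bond=1.1394
(2,2): Delta=0.0000 Bond=0.0000
(3,0): Delta=-1.0000 Bond=80.0248
(3,1): Delta=-0.1042 Bond=12.1325
(3,2): Delta=0.0000 Bond=0.0000
(3,3): Delta=0.0000 Bond=0.0000
V0=0.0153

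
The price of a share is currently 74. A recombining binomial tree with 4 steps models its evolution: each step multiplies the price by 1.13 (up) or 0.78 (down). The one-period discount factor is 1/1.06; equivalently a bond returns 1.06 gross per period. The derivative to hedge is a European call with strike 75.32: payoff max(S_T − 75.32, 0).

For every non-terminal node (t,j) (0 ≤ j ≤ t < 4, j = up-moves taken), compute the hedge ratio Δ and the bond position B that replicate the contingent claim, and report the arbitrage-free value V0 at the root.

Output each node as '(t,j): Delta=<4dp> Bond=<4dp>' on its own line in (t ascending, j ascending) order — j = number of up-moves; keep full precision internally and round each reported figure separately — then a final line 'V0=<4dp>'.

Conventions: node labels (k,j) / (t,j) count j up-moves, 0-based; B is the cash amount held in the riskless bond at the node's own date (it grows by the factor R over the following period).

(0,0): Delta=0.7194 Bond=-35.9446
(1,0): Delta=0.2245 Bond=-9.5372
(1,1): Delta=0.8048 Bond=-45.2423
(2,0): Delta=0.0000 Bond=0.0000
(2,1): Delta=0.2633 Bond=-12.6368
(2,2): Delta=0.8983 Bond=-56.7868
(3,0): Delta=0.0000 Bond=0.0000
(3,1): Delta=0.0000 Bond=0.0000
(3,2): Delta=0.3087 Bond=-16.7438
(3,3): Delta=1.0000 Bond=-71.0566
V0=17.2924

The replicating-portfolio and risk-neutral prices coincide; use p* = (1.06−0.78)/(1.13−0.78) = 0.8000 for the latter.
Terminal payoffs: V(4,0)=0.0000, V(4,1)=0.0000, V(4,2)=0.0000, V(4,3)=7.9640, V(4,4)=45.3350
(3,0): S=35.1168. Δ = (V_up−V_dn)/(S_up−S_dn) = (0.0000−0.0000)/(39.6820−27.3911) = 0.0000. V = [p*·0.0000 + (1−p*)·0.0000]/1.06 = 0.0000. B = V − Δ·S = 0.0000.
(3,1): S=50.8744. Δ = (V_up−V_dn)/(S_up−S_dn) = (0.0000−0.0000)/(57.4881−39.6820) = 0.0000. V = [p*·0.0000 + (1−p*)·0.0000]/1.06 = 0.0000. B = V − Δ·S = 0.0000.
(3,2): S=73.7027. Δ = (V_up−V_dn)/(S_up−S_dn) = (7.9640−0.0000)/(83.2840−57.4881) = 0.3087. V = [p*·7.9640 + (1−p*)·0.0000]/1.06 = 6.0106. B = V − Δ·S = -16.7438.
(3,3): S=106.7744. Δ = (V_up−V_dn)/(S_up−S_dn) = (45.3350−7.9640)/(120.6550−83.2840) = 1.0000. V = [p*·45.3350 + (1−p*)·7.9640]/1.06 = 35.7178. B = V − Δ·S = -71.0566.
(2,0): S=45.0216. Δ = (V_up−V_dn)/(S_up−S_dn) = (0.0000−0.0000)/(50.8744−35.1168) = 0.0000. V = [p*·0.0000 + (1−p*)·0.0000]/1.06 = 0.0000. B = V − Δ·S = 0.0000.
(2,1): S=65.2236. Δ = (V_up−V_dn)/(S_up−S_dn) = (6.0106−0.0000)/(73.7027−50.8744) = 0.2633. V = [p*·6.0106 + (1−p*)·0.0000]/1.06 = 4.5363. B = V − Δ·S = -12.6368.
(2,2): S=94.4906. Δ = (V_up−V_dn)/(S_up−S_dn) = (35.7178−6.0106)/(106.7744−73.7027) = 0.8983. V = [p*·35.7178 + (1−p*)·6.0106]/1.06 = 28.0909. B = V − Δ·S = -56.7868.
(1,0): S=57.7200. Δ = (V_up−V_dn)/(S_up−S_dn) = (4.5363−0.0000)/(65.2236−45.0216) = 0.2245. V = [p*·4.5363 + (1−p*)·0.0000]/1.06 = 3.4236. B = V − Δ·S = -9.5372.
(1,1): S=83.6200. Δ = (V_up−V_dn)/(S_up−S_dn) = (28.0909−4.5363)/(94.4906−65.2236) = 0.8048. V = [p*·28.0909 + (1−p*)·4.5363]/1.06 = 22.0566. B = V − Δ·S = -45.2423.
(0,0): S=74.0000. Δ = (V_up−V_dn)/(S_up−S_dn) = (22.0566−3.4236)/(83.6200−57.7200) = 0.7194. V = [p*·22.0566 + (1−p*)·3.4236]/1.06 = 17.2924. B = V − Δ·S = -35.9446.
Check: Δ(0,0)·S0 + B(0,0) = 17.2924 = V0.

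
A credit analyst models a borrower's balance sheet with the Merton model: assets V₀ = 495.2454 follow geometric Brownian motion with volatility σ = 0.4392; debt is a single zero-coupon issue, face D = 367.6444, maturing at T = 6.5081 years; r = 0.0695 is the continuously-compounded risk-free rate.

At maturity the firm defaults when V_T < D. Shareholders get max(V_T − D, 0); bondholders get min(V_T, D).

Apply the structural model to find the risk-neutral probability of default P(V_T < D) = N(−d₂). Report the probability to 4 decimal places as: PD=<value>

Apply the equity-as-call identities (strike 367.6444, horizon 6.5081 years):
d₁ = [ln(V₀/D) + (r + σ²/2)T] / (σ√T)
   = [ln(495.2454/367.6444) + (0.0695 + 0.5·0.4392²)·6.5081] / (0.4392·√6.5081)
   = [0.297937 + 1.080008] / 1.120442 = 1.229823
d₂ = d₁ − σ√T = 1.229823 − 1.120442 = 0.109381
risk-neutral PD = N(−d₂) = N(-0.109381) = 0.456450

PD=0.4565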